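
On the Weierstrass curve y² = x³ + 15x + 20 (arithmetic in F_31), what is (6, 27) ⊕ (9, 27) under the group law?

(16, 4)

(6, 27) + (9, 27). λ = (27 - 27)/(9 - 6) ≡ 0/3 mod 31. 3⁻¹ ≡ 21 (mod 31), so λ ≡ 0.
  x = λ² - 6 - 9 = 0 - 15 ≡ 16; y = λ·(6 - 16) - 27 ≡ 4. → (16, 4)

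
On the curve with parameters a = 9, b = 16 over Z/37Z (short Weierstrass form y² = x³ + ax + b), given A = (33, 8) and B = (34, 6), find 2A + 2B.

(3, 12)

First 2A:
Repeated addition: build up to 2A.
2A: tangent at (33, 8): λ = (3·33² + 9)/(2·8) ≡ 20/16. 16⁻¹ ≡ 7 (mod 37) since 16·7 = 112 ≡ 1, so λ ≡ 20·7 ≡ 29.
  x = λ² - 33 - 33 = 841 - 66 ≡ 35; y = λ·(33 - 35) - 8 ≡ 8. → (35, 8)
2A = (35, 8).
Next 2B:
Repeated addition: build up to 2B.
2B: tangent at (34, 6): λ = (3·34² + 9)/(2·6) ≡ 36/12. 12⁻¹ ≡ 34 (mod 37), so λ ≡ 36·34 ≡ 3.
  x = λ² - 34 - 34 = 9 - 68 ≡ 15; y = λ·(34 - 15) - 6 ≡ 14. → (15, 14)
2B = (15, 14).
Finally 2A + 2B:
(35, 8) + (15, 14). λ = (14 - 8)/(15 - 35) ≡ 6/17 mod 37. 17⁻¹ ≡ 24 (mod 37), so λ ≡ 33.
  x = λ² - 35 - 15 = 1089 - 50 ≡ 3; y = λ·(35 - 3) - 8 ≡ 12. → (3, 12)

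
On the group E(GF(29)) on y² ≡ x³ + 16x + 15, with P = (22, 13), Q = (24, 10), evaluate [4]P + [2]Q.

First 4P:
Repeated addition: build up to 4P.
2P: tangent at (22, 13): λ = (3·22² + 16)/(2·13) ≡ 18/26. 26⁻¹ ≡ 19 (mod 29) since 26·19 = 494 ≡ 1, so λ ≡ 18·19 ≡ 23.
  x = λ² - 22 - 22 = 529 - 44 ≡ 21; y = λ·(22 - 21) - 13 ≡ 10. → (21, 10)
3P: (21, 10) + (22, 13). λ = (13 - 10)/(22 - 21) ≡ 3/1 mod 29. 1⁻¹ ≡ 1 (mod 29) since 1·1 = 1 ≡ 1, so λ ≡ 3.
  x = λ² - 21 - 22 = 9 - 43 ≡ 24; y = λ·(21 - 24) - 10 ≡ 10. → (24, 10)
4P: (24, 10) + (22, 13). λ = (13 - 10)/(22 - 24) ≡ 3/27 mod 29. 27⁻¹ ≡ 14 (mod 29) since 27·14 = 378 ≡ 1, so λ ≡ 13.
  x = λ² - 24 - 22 = 169 - 46 ≡ 7; y = λ·(24 - 7) - 10 ≡ 8. → (7, 8)
4P = (7, 8).
Next 2Q:
Repeated addition: build up to 2Q.
2Q: tangent at (24, 10): λ = (3·24² + 16)/(2·10) ≡ 4/20. 20⁻¹ ≡ 16 (mod 29), so λ ≡ 4·16 ≡ 6.
  x = λ² - 24 - 24 = 36 - 48 ≡ 17; y = λ·(24 - 17) - 10 ≡ 3. → (17, 3)
2Q = (17, 3).
Finally 4P + 2Q:
(7, 8) + (17, 3). λ = (3 - 8)/(17 - 7) ≡ 24/10 mod 29. 10⁻¹ ≡ 3 (mod 29), so λ ≡ 14.
  x = λ² - 7 - 17 = 196 - 24 ≡ 27; y = λ·(7 - 27) - 8 ≡ 2. → (27, 2)

(27, 2)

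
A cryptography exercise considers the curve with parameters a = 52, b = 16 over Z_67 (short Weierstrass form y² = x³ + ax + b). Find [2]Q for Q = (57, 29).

tangent at (57, 29): λ = (3·57² + 52)/(2·29) ≡ 17/58. 58⁻¹ ≡ 52 (mod 67), so λ ≡ 17·52 ≡ 13.
  x = λ² - 57 - 57 = 169 - 114 ≡ 55; y = λ·(57 - 55) - 29 ≡ 64. → (55, 64)

(55, 64)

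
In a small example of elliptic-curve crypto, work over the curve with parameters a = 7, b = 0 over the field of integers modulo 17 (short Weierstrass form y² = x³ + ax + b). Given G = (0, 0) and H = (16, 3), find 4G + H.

(16, 3)

First 4G:
Double-and-add on 4 = (100)₂. Start with G = (0, 0) for the leading 1-bit.
double: (0, 0) + (0, 0): same x and y₁ ≡ -y₂, so the sum is 𝒪.
double: 𝒪 + 𝒪 = 𝒪 (identity).
4G = 𝒪.
Finally 4G + H:
𝒪 + (16, 3) = (16, 3) (identity).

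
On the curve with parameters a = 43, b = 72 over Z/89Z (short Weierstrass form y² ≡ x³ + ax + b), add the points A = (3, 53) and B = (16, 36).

(3, 53) + (16, 36). λ = (36 - 53)/(16 - 3) ≡ 72/13 mod 89. 13⁻¹ ≡ 48 (mod 89) since 13·48 = 624 ≡ 1, so λ ≡ 74.
  x = λ² - 3 - 16 = 5476 - 19 ≡ 28; y = λ·(3 - 28) - 53 ≡ 55. → (28, 55)

(28, 55)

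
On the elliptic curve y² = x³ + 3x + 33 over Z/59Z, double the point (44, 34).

(28, 11)

tangent at (44, 34): λ = (3·44² + 3)/(2·34) ≡ 29/9. 9⁻¹ ≡ 46 (mod 59) since 9·46 = 414 ≡ 1, so λ ≡ 29·46 ≡ 36.
  x = λ² - 44 - 44 = 1296 - 88 ≡ 28; y = λ·(44 - 28) - 34 ≡ 11. → (28, 11)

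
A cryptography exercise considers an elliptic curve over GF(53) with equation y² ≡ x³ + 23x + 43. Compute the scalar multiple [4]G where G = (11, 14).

(4, 27)

Repeated addition: build up to 4G.
2G: tangent at (11, 14): λ = (3·11² + 23)/(2·14) ≡ 15/28. 28⁻¹ ≡ 36 (mod 53), so λ ≡ 15·36 ≡ 10.
  x = λ² - 11 - 11 = 100 - 22 ≡ 25; y = λ·(11 - 25) - 14 ≡ 5. → (25, 5)
3G: (25, 5) + (11, 14). λ = (14 - 5)/(11 - 25) ≡ 9/39 mod 53. 39⁻¹ ≡ 34 (mod 53), so λ ≡ 41.
  x = λ² - 25 - 11 = 1681 - 36 ≡ 2; y = λ·(25 - 2) - 5 ≡ 37. → (2, 37)
4G: (2, 37) + (11, 14). λ = (14 - 37)/(11 - 2) ≡ 30/9 mod 53. 9⁻¹ ≡ 6 (mod 53) since 9·6 = 54 ≡ 1, so λ ≡ 21.
  x = λ² - 2 - 11 = 441 - 13 ≡ 4; y = λ·(2 - 4) - 37 ≡ 27. → (4, 27)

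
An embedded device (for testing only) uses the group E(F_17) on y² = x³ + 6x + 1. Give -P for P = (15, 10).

-(15, 10) = (15, -10 mod 17) = (15, 7).

(15, 7)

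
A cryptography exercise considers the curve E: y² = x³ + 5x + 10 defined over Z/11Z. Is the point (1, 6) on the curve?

no

y² = 6² ≡ 3; x³ + 5x + 10 = 16 ≡ 5 (mod 11). 3 ≠ 5.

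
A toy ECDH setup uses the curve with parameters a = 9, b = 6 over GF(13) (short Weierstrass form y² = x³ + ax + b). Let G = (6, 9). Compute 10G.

Double-and-add on 10 = (1010)₂. Start with G = (6, 9) for the leading 1-bit.
double: tangent at (6, 9): λ = (3·6² + 9)/(2·9) ≡ 0/5. 5⁻¹ ≡ 8 (mod 13), so λ ≡ 0·8 ≡ 0.
  x = λ² - 6 - 6 = 0 - 12 ≡ 1; y = λ·(6 - 1) - 9 ≡ 4. → (1, 4)
double: tangent at (1, 4): λ = (3·1² + 9)/(2·4) ≡ 12/8. 8⁻¹ ≡ 5 (mod 13) since 8·5 = 40 ≡ 1, so λ ≡ 12·5 ≡ 8.
  x = λ² - 1 - 1 = 64 - 2 ≡ 10; y = λ·(1 - 10) - 4 ≡ 2. → (10, 2)
add G: (10, 2) + (6, 9). λ = (9 - 2)/(6 - 10) ≡ 7/9 mod 13. 9⁻¹ ≡ 3 (mod 13) since 9·3 = 27 ≡ 1, so λ ≡ 8.
  x = λ² - 10 - 6 = 64 - 16 ≡ 9; y = λ·(10 - 9) - 2 ≡ 6. → (9, 6)
double: tangent at (9, 6): λ = (3·9² + 9)/(2·6) ≡ 5/12. 12⁻¹ ≡ 12 (mod 13), so λ ≡ 5·12 ≡ 8.
  x = λ² - 9 - 9 = 64 - 18 ≡ 7; y = λ·(9 - 7) - 6 ≡ 10. → (7, 10)

(7, 10)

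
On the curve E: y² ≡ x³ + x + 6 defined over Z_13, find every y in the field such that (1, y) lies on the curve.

x³ + 1x + 6 = 8 ≡ 8 (mod 13).
8 is a non-residue mod 13; no y exists.

none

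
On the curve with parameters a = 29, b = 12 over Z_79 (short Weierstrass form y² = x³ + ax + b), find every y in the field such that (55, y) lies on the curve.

x³ + 29x + 12 = 167982 ≡ 28 (mod 79).
28 is a non-residue mod 79; no y exists.

none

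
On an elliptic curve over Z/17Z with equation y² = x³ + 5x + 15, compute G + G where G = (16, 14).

tangent at (16, 14): λ = (3·16² + 5)/(2·14) ≡ 8/11. 11⁻¹ ≡ 14 (mod 17) since 11·14 = 154 ≡ 1, so λ ≡ 8·14 ≡ 10.
  x = λ² - 16 - 16 = 100 - 32 ≡ 0; y = λ·(16 - 0) - 14 ≡ 10. → (0, 10)

(0, 10)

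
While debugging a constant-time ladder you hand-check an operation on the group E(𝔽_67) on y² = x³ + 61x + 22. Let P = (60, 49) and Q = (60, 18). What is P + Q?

O

The two points share x = 60 and their y-coordinates satisfy 49 + 18 ≡ 0 (mod 67), so they are inverses. Their sum is O.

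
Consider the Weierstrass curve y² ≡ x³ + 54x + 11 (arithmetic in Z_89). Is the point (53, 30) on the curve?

no

y² = 30² ≡ 10; x³ + 54x + 11 = 151750 ≡ 5 (mod 89). 10 ≠ 5.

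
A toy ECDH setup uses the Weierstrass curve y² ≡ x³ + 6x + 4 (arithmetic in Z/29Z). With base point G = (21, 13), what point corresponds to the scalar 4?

Double-and-add on 4 = (100)₂. Start with G = (21, 13) for the leading 1-bit.
double: tangent at (21, 13): λ = (3·21² + 6)/(2·13) ≡ 24/26. 26⁻¹ ≡ 19 (mod 29) since 26·19 = 494 ≡ 1, so λ ≡ 24·19 ≡ 21.
  x = λ² - 21 - 21 = 441 - 42 ≡ 22; y = λ·(21 - 22) - 13 ≡ 24. → (22, 24)
double: tangent at (22, 24): λ = (3·22² + 6)/(2·24) ≡ 8/19. 19⁻¹ ≡ 26 (mod 29) since 19·26 = 494 ≡ 1, so λ ≡ 8·26 ≡ 5.
  x = λ² - 22 - 22 = 25 - 44 ≡ 10; y = λ·(22 - 10) - 24 ≡ 7. → (10, 7)

(10, 7)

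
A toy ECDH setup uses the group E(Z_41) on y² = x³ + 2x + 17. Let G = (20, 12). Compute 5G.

(7, 13)

Repeated addition: build up to 5G.
2G: tangent at (20, 12): λ = (3·20² + 2)/(2·12) ≡ 13/24. 24⁻¹ ≡ 12 (mod 41), so λ ≡ 13·12 ≡ 33.
  x = λ² - 20 - 20 = 1089 - 40 ≡ 24; y = λ·(20 - 24) - 12 ≡ 20. → (24, 20)
3G: (24, 20) + (20, 12). λ = (12 - 20)/(20 - 24) ≡ 33/37 mod 41. 37⁻¹ ≡ 10 (mod 41), so λ ≡ 2.
  x = λ² - 24 - 20 = 4 - 44 ≡ 1; y = λ·(24 - 1) - 20 ≡ 26. → (1, 26)
4G: (1, 26) + (20, 12). λ = (12 - 26)/(20 - 1) ≡ 27/19 mod 41. 19⁻¹ ≡ 13 (mod 41), so λ ≡ 23.
  x = λ² - 1 - 20 = 529 - 21 ≡ 16; y = λ·(1 - 16) - 26 ≡ 39. → (16, 39)
5G: (16, 39) + (20, 12). λ = (12 - 39)/(20 - 16) ≡ 14/4 mod 41. 4⁻¹ ≡ 31 (mod 41), so λ ≡ 24.
  x = λ² - 16 - 20 = 576 - 36 ≡ 7; y = λ·(16 - 7) - 39 ≡ 13. → (7, 13)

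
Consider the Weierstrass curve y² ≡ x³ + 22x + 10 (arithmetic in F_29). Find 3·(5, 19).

Write P = (5, 19).
Repeated addition: build up to 3P.
2P: tangent at (5, 19): λ = (3·5² + 22)/(2·19) ≡ 10/9. 9⁻¹ ≡ 13 (mod 29), so λ ≡ 10·13 ≡ 14.
  x = λ² - 5 - 5 = 196 - 10 ≡ 12; y = λ·(5 - 12) - 19 ≡ 28. → (12, 28)
3P: (12, 28) + (5, 19). λ = (19 - 28)/(5 - 12) ≡ 20/22 mod 29. 22⁻¹ ≡ 4 (mod 29), so λ ≡ 22.
  x = λ² - 12 - 5 = 484 - 17 ≡ 3; y = λ·(12 - 3) - 28 ≡ 25. → (3, 25)

(3, 25)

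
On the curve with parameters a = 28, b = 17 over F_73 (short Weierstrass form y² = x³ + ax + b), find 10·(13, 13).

(44, 72)

Write P = (13, 13).
Repeated addition: build up to 10P.
2P: tangent at (13, 13): λ = (3·13² + 28)/(2·13) ≡ 24/26. 26⁻¹ ≡ 59 (mod 73) since 26·59 = 1534 ≡ 1, so λ ≡ 24·59 ≡ 29.
  x = λ² - 13 - 13 = 841 - 26 ≡ 12; y = λ·(13 - 12) - 13 ≡ 16. → (12, 16)
3P: (12, 16) + (13, 13). λ = (13 - 16)/(13 - 12) ≡ 70/1 mod 73. 1⁻¹ ≡ 1 (mod 73) since 1·1 = 1 ≡ 1, so λ ≡ 70.
  x = λ² - 12 - 13 = 4900 - 25 ≡ 57; y = λ·(12 - 57) - 16 ≡ 46. → (57, 46)
4P: (57, 46) + (13, 13). λ = (13 - 46)/(13 - 57) ≡ 40/29 mod 73. 29⁻¹ ≡ 68 (mod 73), so λ ≡ 19.
  x = λ² - 57 - 13 = 361 - 70 ≡ 72; y = λ·(57 - 72) - 46 ≡ 34. → (72, 34)
5P: (72, 34) + (13, 13). λ = (13 - 34)/(13 - 72) ≡ 52/14 mod 73. 14⁻¹ ≡ 47 (mod 73), so λ ≡ 35.
  x = λ² - 72 - 13 = 1225 - 85 ≡ 45; y = λ·(72 - 45) - 34 ≡ 35. → (45, 35)
6P: (45, 35) + (13, 13). λ = (13 - 35)/(13 - 45) ≡ 51/41 mod 73. 41⁻¹ ≡ 57 (mod 73) since 41·57 = 2337 ≡ 1, so λ ≡ 60.
  x = λ² - 45 - 13 = 3600 - 58 ≡ 38; y = λ·(45 - 38) - 35 ≡ 20. → (38, 20)
7P: (38, 20) + (13, 13). λ = (13 - 20)/(13 - 38) ≡ 66/48 mod 73. 48⁻¹ ≡ 35 (mod 73), so λ ≡ 47.
  x = λ² - 38 - 13 = 2209 - 51 ≡ 41; y = λ·(38 - 41) - 20 ≡ 58. → (41, 58)
8P: (41, 58) + (13, 13). λ = (13 - 58)/(13 - 41) ≡ 28/45 mod 73. 45⁻¹ ≡ 13 (mod 73), so λ ≡ 72.
  x = λ² - 41 - 13 = 5184 - 54 ≡ 20; y = λ·(41 - 20) - 58 ≡ 67. → (20, 67)
9P: (20, 67) + (13, 13). λ = (13 - 67)/(13 - 20) ≡ 19/66 mod 73. 66⁻¹ ≡ 52 (mod 73), so λ ≡ 39.
  x = λ² - 20 - 13 = 1521 - 33 ≡ 28; y = λ·(20 - 28) - 67 ≡ 59. → (28, 59)
10P: (28, 59) + (13, 13). λ = (13 - 59)/(13 - 28) ≡ 27/58 mod 73. 58⁻¹ ≡ 34 (mod 73), so λ ≡ 42.
  x = λ² - 28 - 13 = 1764 - 41 ≡ 44; y = λ·(28 - 44) - 59 ≡ 72. → (44, 72)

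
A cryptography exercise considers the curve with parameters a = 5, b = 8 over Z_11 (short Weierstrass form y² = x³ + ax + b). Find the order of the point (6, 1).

5

2P: tangent at (6, 1): λ = (3·6² + 5)/(2·1) ≡ 3/2. 2⁻¹ ≡ 6 (mod 11) since 2·6 = 12 ≡ 1, so λ ≡ 3·6 ≡ 7.
  x = λ² - 6 - 6 = 49 - 12 ≡ 4; y = λ·(6 - 4) - 1 ≡ 2. → (4, 2)
3P: (4, 2) + (6, 1). λ = (1 - 2)/(6 - 4) ≡ 10/2 mod 11. 2⁻¹ ≡ 6 (mod 11) since 2·6 = 12 ≡ 1, so λ ≡ 5.
  x = λ² - 4 - 6 = 25 - 10 ≡ 4; y = λ·(4 - 4) - 2 ≡ 9. → (4, 9)
4P: (4, 9) + (6, 1). λ = (1 - 9)/(6 - 4) ≡ 3/2 mod 11. 2⁻¹ ≡ 6 (mod 11), so λ ≡ 7.
  x = λ² - 4 - 6 = 49 - 10 ≡ 6; y = λ·(4 - 6) - 9 ≡ 10. → (6, 10)
5P: (6, 10) + (6, 1): same x and y₁ ≡ -y₂, so the sum is ∞.
5P = ∞, so the order is 5.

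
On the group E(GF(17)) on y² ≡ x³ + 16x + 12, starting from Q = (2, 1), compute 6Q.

Double-and-add on 6 = (110)₂. Start with Q = (2, 1) for the leading 1-bit.
double: tangent at (2, 1): λ = (3·2² + 16)/(2·1) ≡ 11/2. 2⁻¹ ≡ 9 (mod 17), so λ ≡ 11·9 ≡ 14.
  x = λ² - 2 - 2 = 196 - 4 ≡ 5; y = λ·(2 - 5) - 1 ≡ 8. → (5, 8)
add Q: (5, 8) + (2, 1). λ = (1 - 8)/(2 - 5) ≡ 10/14 mod 17. 14⁻¹ ≡ 11 (mod 17), so λ ≡ 8.
  x = λ² - 5 - 2 = 64 - 7 ≡ 6; y = λ·(5 - 6) - 8 ≡ 1. → (6, 1)
double: tangent at (6, 1): λ = (3·6² + 16)/(2·1) ≡ 5/2. 2⁻¹ ≡ 9 (mod 17), so λ ≡ 5·9 ≡ 11.
  x = λ² - 6 - 6 = 121 - 12 ≡ 7; y = λ·(6 - 7) - 1 ≡ 5. → (7, 5)

(7, 5)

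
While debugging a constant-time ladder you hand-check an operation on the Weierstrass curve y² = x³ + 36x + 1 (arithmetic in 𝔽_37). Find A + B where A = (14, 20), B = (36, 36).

(14, 20) + (36, 36). λ = (36 - 20)/(36 - 14) ≡ 16/22 mod 37. 22⁻¹ ≡ 32 (mod 37), so λ ≡ 31.
  x = λ² - 14 - 36 = 961 - 50 ≡ 23; y = λ·(14 - 23) - 20 ≡ 34. → (23, 34)

(23, 34)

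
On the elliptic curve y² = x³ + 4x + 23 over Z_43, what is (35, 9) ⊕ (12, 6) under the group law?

(0, 18)

(35, 9) + (12, 6). λ = (6 - 9)/(12 - 35) ≡ 40/20 mod 43. 20⁻¹ ≡ 28 (mod 43), so λ ≡ 2.
  x = λ² - 35 - 12 = 4 - 47 ≡ 0; y = λ·(35 - 0) - 9 ≡ 18. → (0, 18)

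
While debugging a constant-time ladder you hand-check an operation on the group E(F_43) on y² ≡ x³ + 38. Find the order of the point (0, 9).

2P: tangent at (0, 9): λ = (3·0² + 0)/(2·9) ≡ 0/18. 18⁻¹ ≡ 12 (mod 43), so λ ≡ 0·12 ≡ 0.
  x = λ² - 0 - 0 = 0 - 0 ≡ 0; y = λ·(0 - 0) - 9 ≡ 34. → (0, 34)
3P: (0, 34) + (0, 9): same x and y₁ ≡ -y₂, so the sum is ∞.
3P = ∞, so the order is 3.

3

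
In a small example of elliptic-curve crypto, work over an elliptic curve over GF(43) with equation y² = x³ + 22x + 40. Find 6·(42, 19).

(6, 42)

Write G = (42, 19).
Repeated addition: build up to 6G.
2G: tangent at (42, 19): λ = (3·42² + 22)/(2·19) ≡ 25/38. 38⁻¹ ≡ 17 (mod 43), so λ ≡ 25·17 ≡ 38.
  x = λ² - 42 - 42 = 1444 - 84 ≡ 27; y = λ·(42 - 27) - 19 ≡ 35. → (27, 35)
3G: (27, 35) + (42, 19). λ = (19 - 35)/(42 - 27) ≡ 27/15 mod 43. 15⁻¹ ≡ 23 (mod 43), so λ ≡ 19.
  x = λ² - 27 - 42 = 361 - 69 ≡ 34; y = λ·(27 - 34) - 35 ≡ 4. → (34, 4)
4G: (34, 4) + (42, 19). λ = (19 - 4)/(42 - 34) ≡ 15/8 mod 43. 8⁻¹ ≡ 27 (mod 43), so λ ≡ 18.
  x = λ² - 34 - 42 = 324 - 76 ≡ 33; y = λ·(34 - 33) - 4 ≡ 14. → (33, 14)
5G: (33, 14) + (42, 19). λ = (19 - 14)/(42 - 33) ≡ 5/9 mod 43. 9⁻¹ ≡ 24 (mod 43) since 9·24 = 216 ≡ 1, so λ ≡ 34.
  x = λ² - 33 - 42 = 1156 - 75 ≡ 6; y = λ·(33 - 6) - 14 ≡ 1. → (6, 1)
6G: (6, 1) + (42, 19). λ = (19 - 1)/(42 - 6) ≡ 18/36 mod 43. 36⁻¹ ≡ 6 (mod 43), so λ ≡ 22.
  x = λ² - 6 - 42 = 484 - 48 ≡ 6; y = λ·(6 - 6) - 1 ≡ 42. → (6, 42)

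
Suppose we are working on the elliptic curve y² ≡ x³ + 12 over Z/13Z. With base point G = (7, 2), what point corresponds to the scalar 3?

(3, 0)

Repeated addition: build up to 3G.
2G: tangent at (7, 2): λ = (3·7² + 0)/(2·2) ≡ 4/4. 4⁻¹ ≡ 10 (mod 13), so λ ≡ 4·10 ≡ 1.
  x = λ² - 7 - 7 = 1 - 14 ≡ 0; y = λ·(7 - 0) - 2 ≡ 5. → (0, 5)
3G: (0, 5) + (7, 2). λ = (2 - 5)/(7 - 0) ≡ 10/7 mod 13. 7⁻¹ ≡ 2 (mod 13), so λ ≡ 7.
  x = λ² - 0 - 7 = 49 - 7 ≡ 3; y = λ·(0 - 3) - 5 ≡ 0. → (3, 0)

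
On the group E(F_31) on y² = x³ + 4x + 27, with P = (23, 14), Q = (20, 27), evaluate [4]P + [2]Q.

(23, 14)

First 4P:
Double-and-add on 4 = (100)₂. Start with P = (23, 14) for the leading 1-bit.
double: tangent at (23, 14): λ = (3·23² + 4)/(2·14) ≡ 10/28. 28⁻¹ ≡ 10 (mod 31), so λ ≡ 10·10 ≡ 7.
  x = λ² - 23 - 23 = 49 - 46 ≡ 3; y = λ·(23 - 3) - 14 ≡ 2. → (3, 2)
double: tangent at (3, 2): λ = (3·3² + 4)/(2·2) ≡ 0/4. 4⁻¹ ≡ 8 (mod 31), so λ ≡ 0·8 ≡ 0.
  x = λ² - 3 - 3 = 0 - 6 ≡ 25; y = λ·(3 - 25) - 2 ≡ 29. → (25, 29)
4P = (25, 29).
Next 2Q:
Repeated addition: build up to 2Q.
2Q: tangent at (20, 27): λ = (3·20² + 4)/(2·27) ≡ 26/23. 23⁻¹ ≡ 27 (mod 31), so λ ≡ 26·27 ≡ 20.
  x = λ² - 20 - 20 = 400 - 40 ≡ 19; y = λ·(20 - 19) - 27 ≡ 24. → (19, 24)
2Q = (19, 24).
Finally 4P + 2Q:
(25, 29) + (19, 24). λ = (24 - 29)/(19 - 25) ≡ 26/25 mod 31. 25⁻¹ ≡ 5 (mod 31) since 25·5 = 125 ≡ 1, so λ ≡ 6.
  x = λ² - 25 - 19 = 36 - 44 ≡ 23; y = λ·(25 - 23) - 29 ≡ 14. → (23, 14)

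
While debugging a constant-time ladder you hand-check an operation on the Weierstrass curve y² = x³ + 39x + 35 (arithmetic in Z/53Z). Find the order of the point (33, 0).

2

2P: (33, 0) + (33, 0): same x and y₁ ≡ -y₂, so the sum is O.
2P = O, so the order is 2.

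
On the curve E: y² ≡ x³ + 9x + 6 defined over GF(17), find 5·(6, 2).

(16, 8)

Write G = (6, 2).
Double-and-add on 5 = (101)₂. Start with G = (6, 2) for the leading 1-bit.
double: tangent at (6, 2): λ = (3·6² + 9)/(2·2) ≡ 15/4. 4⁻¹ ≡ 13 (mod 17) since 4·13 = 52 ≡ 1, so λ ≡ 15·13 ≡ 8.
  x = λ² - 6 - 6 = 64 - 12 ≡ 1; y = λ·(6 - 1) - 2 ≡ 4. → (1, 4)
double: tangent at (1, 4): λ = (3·1² + 9)/(2·4) ≡ 12/8. 8⁻¹ ≡ 15 (mod 17), so λ ≡ 12·15 ≡ 10.
  x = λ² - 1 - 1 = 100 - 2 ≡ 13; y = λ·(1 - 13) - 4 ≡ 12. → (13, 12)
add G: (13, 12) + (6, 2). λ = (2 - 12)/(6 - 13) ≡ 7/10 mod 17. 10⁻¹ ≡ 12 (mod 17), so λ ≡ 16.
  x = λ² - 13 - 6 = 256 - 19 ≡ 16; y = λ·(13 - 16) - 12 ≡ 8. → (16, 8)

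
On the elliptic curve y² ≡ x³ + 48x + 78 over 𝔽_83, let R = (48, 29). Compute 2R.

(28, 47)

tangent at (48, 29): λ = (3·48² + 48)/(2·29) ≡ 71/58. 58⁻¹ ≡ 73 (mod 83), so λ ≡ 71·73 ≡ 37.
  x = λ² - 48 - 48 = 1369 - 96 ≡ 28; y = λ·(48 - 28) - 29 ≡ 47. → (28, 47)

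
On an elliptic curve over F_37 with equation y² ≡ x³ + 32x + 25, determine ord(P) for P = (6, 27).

7

2P: tangent at (6, 27): λ = (3·6² + 32)/(2·27) ≡ 29/17. 17⁻¹ ≡ 24 (mod 37) since 17·24 = 408 ≡ 1, so λ ≡ 29·24 ≡ 30.
  x = λ² - 6 - 6 = 900 - 12 ≡ 0; y = λ·(6 - 0) - 27 ≡ 5. → (0, 5)
3P: (0, 5) + (6, 27). λ = (27 - 5)/(6 - 0) ≡ 22/6 mod 37. 6⁻¹ ≡ 31 (mod 37) since 6·31 = 186 ≡ 1, so λ ≡ 16.
  x = λ² - 0 - 6 = 256 - 6 ≡ 28; y = λ·(0 - 28) - 5 ≡ 28. → (28, 28)
4P: (28, 28) + (6, 27). λ = (27 - 28)/(6 - 28) ≡ 36/15 mod 37. 15⁻¹ ≡ 5 (mod 37) since 15·5 = 75 ≡ 1, so λ ≡ 32.
  x = λ² - 28 - 6 = 1024 - 34 ≡ 28; y = λ·(28 - 28) - 28 ≡ 9. → (28, 9)
5P: (28, 9) + (6, 27). λ = (27 - 9)/(6 - 28) ≡ 18/15 mod 37. 15⁻¹ ≡ 5 (mod 37) since 15·5 = 75 ≡ 1, so λ ≡ 16.
  x = λ² - 28 - 6 = 256 - 34 ≡ 0; y = λ·(28 - 0) - 9 ≡ 32. → (0, 32)
6P: (0, 32) + (6, 27). λ = (27 - 32)/(6 - 0) ≡ 32/6 mod 37. 6⁻¹ ≡ 31 (mod 37) since 6·31 = 186 ≡ 1, so λ ≡ 30.
  x = λ² - 0 - 6 = 900 - 6 ≡ 6; y = λ·(0 - 6) - 32 ≡ 10. → (6, 10)
7P: (6, 10) + (6, 27): same x and y₁ ≡ -y₂, so the sum is 𝒪.
7P = 𝒪, so the order is 7.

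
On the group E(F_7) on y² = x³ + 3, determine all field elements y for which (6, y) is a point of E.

x³ + 0x + 3 = 219 ≡ 2 (mod 7).
Square roots of 2 mod 7: 3 and 4 (since 3² = 9 ≡ 2).

3, 4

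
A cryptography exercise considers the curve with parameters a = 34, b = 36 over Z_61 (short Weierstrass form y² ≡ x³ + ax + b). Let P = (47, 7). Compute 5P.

(31, 36)

Repeated addition: build up to 5P.
2P: tangent at (47, 7): λ = (3·47² + 34)/(2·7) ≡ 12/14. 14⁻¹ ≡ 48 (mod 61), so λ ≡ 12·48 ≡ 27.
  x = λ² - 47 - 47 = 729 - 94 ≡ 25; y = λ·(47 - 25) - 7 ≡ 38. → (25, 38)
3P: (25, 38) + (47, 7). λ = (7 - 38)/(47 - 25) ≡ 30/22 mod 61. 22⁻¹ ≡ 25 (mod 61), so λ ≡ 18.
  x = λ² - 25 - 47 = 324 - 72 ≡ 8; y = λ·(25 - 8) - 38 ≡ 24. → (8, 24)
4P: (8, 24) + (47, 7). λ = (7 - 24)/(47 - 8) ≡ 44/39 mod 61. 39⁻¹ ≡ 36 (mod 61), so λ ≡ 59.
  x = λ² - 8 - 47 = 3481 - 55 ≡ 10; y = λ·(8 - 10) - 24 ≡ 41. → (10, 41)
5P: (10, 41) + (47, 7). λ = (7 - 41)/(47 - 10) ≡ 27/37 mod 61. 37⁻¹ ≡ 33 (mod 61), so λ ≡ 37.
  x = λ² - 10 - 47 = 1369 - 57 ≡ 31; y = λ·(10 - 31) - 41 ≡ 36. → (31, 36)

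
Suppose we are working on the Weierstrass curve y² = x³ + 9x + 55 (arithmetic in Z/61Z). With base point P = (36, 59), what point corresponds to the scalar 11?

(1, 2)

Repeated addition: build up to 11P.
2P: tangent at (36, 59): λ = (3·36² + 9)/(2·59) ≡ 54/57. 57⁻¹ ≡ 15 (mod 61), so λ ≡ 54·15 ≡ 17.
  x = λ² - 36 - 36 = 289 - 72 ≡ 34; y = λ·(36 - 34) - 59 ≡ 36. → (34, 36)
3P: (34, 36) + (36, 59). λ = (59 - 36)/(36 - 34) ≡ 23/2 mod 61. 2⁻¹ ≡ 31 (mod 61) since 2·31 = 62 ≡ 1, so λ ≡ 42.
  x = λ² - 34 - 36 = 1764 - 70 ≡ 47; y = λ·(34 - 47) - 36 ≡ 28. → (47, 28)
4P: (47, 28) + (36, 59). λ = (59 - 28)/(36 - 47) ≡ 31/50 mod 61. 50⁻¹ ≡ 11 (mod 61) since 50·11 = 550 ≡ 1, so λ ≡ 36.
  x = λ² - 47 - 36 = 1296 - 83 ≡ 54; y = λ·(47 - 54) - 28 ≡ 25. → (54, 25)
5P: (54, 25) + (36, 59). λ = (59 - 25)/(36 - 54) ≡ 34/43 mod 61. 43⁻¹ ≡ 44 (mod 61), so λ ≡ 32.
  x = λ² - 54 - 36 = 1024 - 90 ≡ 19; y = λ·(54 - 19) - 25 ≡ 58. → (19, 58)
6P: (19, 58) + (36, 59). λ = (59 - 58)/(36 - 19) ≡ 1/17 mod 61. 17⁻¹ ≡ 18 (mod 61) since 17·18 = 306 ≡ 1, so λ ≡ 18.
  x = λ² - 19 - 36 = 324 - 55 ≡ 25; y = λ·(19 - 25) - 58 ≡ 17. → (25, 17)
7P: (25, 17) + (36, 59). λ = (59 - 17)/(36 - 25) ≡ 42/11 mod 61. 11⁻¹ ≡ 50 (mod 61) since 11·50 = 550 ≡ 1, so λ ≡ 26.
  x = λ² - 25 - 36 = 676 - 61 ≡ 5; y = λ·(25 - 5) - 17 ≡ 15. → (5, 15)
8P: (5, 15) + (36, 59). λ = (59 - 15)/(36 - 5) ≡ 44/31 mod 61. 31⁻¹ ≡ 2 (mod 61), so λ ≡ 27.
  x = λ² - 5 - 36 = 729 - 41 ≡ 17; y = λ·(5 - 17) - 15 ≡ 27. → (17, 27)
9P: (17, 27) + (36, 59). λ = (59 - 27)/(36 - 17) ≡ 32/19 mod 61. 19⁻¹ ≡ 45 (mod 61), so λ ≡ 37.
  x = λ² - 17 - 36 = 1369 - 53 ≡ 35; y = λ·(17 - 35) - 27 ≡ 39. → (35, 39)
10P: (35, 39) + (36, 59). λ = (59 - 39)/(36 - 35) ≡ 20/1 mod 61. 1⁻¹ ≡ 1 (mod 61) since 1·1 = 1 ≡ 1, so λ ≡ 20.
  x = λ² - 35 - 36 = 400 - 71 ≡ 24; y = λ·(35 - 24) - 39 ≡ 59. → (24, 59)
11P: (24, 59) + (36, 59). λ = (59 - 59)/(36 - 24) ≡ 0/12 mod 61. 12⁻¹ ≡ 56 (mod 61) since 12·56 = 672 ≡ 1, so λ ≡ 0.
  x = λ² - 24 - 36 = 0 - 60 ≡ 1; y = λ·(24 - 1) - 59 ≡ 2. → (1, 2)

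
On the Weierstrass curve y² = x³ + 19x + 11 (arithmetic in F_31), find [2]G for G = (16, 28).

(3, 8)

tangent at (16, 28): λ = (3·16² + 19)/(2·28) ≡ 12/25. 25⁻¹ ≡ 5 (mod 31), so λ ≡ 12·5 ≡ 29.
  x = λ² - 16 - 16 = 841 - 32 ≡ 3; y = λ·(16 - 3) - 28 ≡ 8. → (3, 8)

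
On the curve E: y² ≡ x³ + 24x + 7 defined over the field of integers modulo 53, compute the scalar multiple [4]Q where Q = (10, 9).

Repeated addition: build up to 4Q.
2Q: tangent at (10, 9): λ = (3·10² + 24)/(2·9) ≡ 6/18. 18⁻¹ ≡ 3 (mod 53), so λ ≡ 6·3 ≡ 18.
  x = λ² - 10 - 10 = 324 - 20 ≡ 39; y = λ·(10 - 39) - 9 ≡ 52. → (39, 52)
3Q: (39, 52) + (10, 9). λ = (9 - 52)/(10 - 39) ≡ 10/24 mod 53. 24⁻¹ ≡ 42 (mod 53) since 24·42 = 1008 ≡ 1, so λ ≡ 49.
  x = λ² - 39 - 10 = 2401 - 49 ≡ 20; y = λ·(39 - 20) - 52 ≡ 31. → (20, 31)
4Q: (20, 31) + (10, 9). λ = (9 - 31)/(10 - 20) ≡ 31/43 mod 53. 43⁻¹ ≡ 37 (mod 53) since 43·37 = 1591 ≡ 1, so λ ≡ 34.
  x = λ² - 20 - 10 = 1156 - 30 ≡ 13; y = λ·(20 - 13) - 31 ≡ 48. → (13, 48)

(13, 48)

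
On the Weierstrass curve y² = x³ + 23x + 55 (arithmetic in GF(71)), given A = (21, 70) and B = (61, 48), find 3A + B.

(28, 12)

First 3A:
Repeated addition: build up to 3A.
2A: tangent at (21, 70): λ = (3·21² + 23)/(2·70) ≡ 68/69. 69⁻¹ ≡ 35 (mod 71) since 69·35 = 2415 ≡ 1, so λ ≡ 68·35 ≡ 37.
  x = λ² - 21 - 21 = 1369 - 42 ≡ 49; y = λ·(21 - 49) - 70 ≡ 30. → (49, 30)
3A: (49, 30) + (21, 70). λ = (70 - 30)/(21 - 49) ≡ 40/43 mod 71. 43⁻¹ ≡ 38 (mod 71) since 43·38 = 1634 ≡ 1, so λ ≡ 29.
  x = λ² - 49 - 21 = 841 - 70 ≡ 61; y = λ·(49 - 61) - 30 ≡ 48. → (61, 48)
3A = (61, 48).
Finally 3A + B:
tangent at (61, 48): λ = (3·61² + 23)/(2·48) ≡ 39/25. 25⁻¹ ≡ 54 (mod 71), so λ ≡ 39·54 ≡ 47.
  x = λ² - 61 - 61 = 2209 - 122 ≡ 28; y = λ·(61 - 28) - 48 ≡ 12. → (28, 12)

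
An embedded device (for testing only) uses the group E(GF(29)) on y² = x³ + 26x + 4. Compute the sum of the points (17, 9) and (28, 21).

(17, 9) + (28, 21). λ = (21 - 9)/(28 - 17) ≡ 12/11 mod 29. 11⁻¹ ≡ 8 (mod 29), so λ ≡ 9.
  x = λ² - 17 - 28 = 81 - 45 ≡ 7; y = λ·(17 - 7) - 9 ≡ 23. → (7, 23)

(7, 23)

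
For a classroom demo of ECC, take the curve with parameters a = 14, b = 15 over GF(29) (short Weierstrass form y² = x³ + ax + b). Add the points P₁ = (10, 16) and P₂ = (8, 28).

(10, 16) + (8, 28). λ = (28 - 16)/(8 - 10) ≡ 12/27 mod 29. 27⁻¹ ≡ 14 (mod 29) since 27·14 = 378 ≡ 1, so λ ≡ 23.
  x = λ² - 10 - 8 = 529 - 18 ≡ 18; y = λ·(10 - 18) - 16 ≡ 3. → (18, 3)

(18, 3)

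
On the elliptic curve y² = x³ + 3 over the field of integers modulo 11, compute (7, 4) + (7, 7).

O

The two points share x = 7 and their y-coordinates satisfy 4 + 7 ≡ 0 (mod 11), so they are inverses. Their sum is ∞.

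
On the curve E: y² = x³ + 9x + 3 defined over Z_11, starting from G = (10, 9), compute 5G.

(8, 2)

Repeated addition: build up to 5G.
2G: tangent at (10, 9): λ = (3·10² + 9)/(2·9) ≡ 1/7. 7⁻¹ ≡ 8 (mod 11), so λ ≡ 1·8 ≡ 8.
  x = λ² - 10 - 10 = 64 - 20 ≡ 0; y = λ·(10 - 0) - 9 ≡ 5. → (0, 5)
3G: (0, 5) + (10, 9). λ = (9 - 5)/(10 - 0) ≡ 4/10 mod 11. 10⁻¹ ≡ 10 (mod 11), so λ ≡ 7.
  x = λ² - 0 - 10 = 49 - 10 ≡ 6; y = λ·(0 - 6) - 5 ≡ 8. → (6, 8)
4G: (6, 8) + (10, 9). λ = (9 - 8)/(10 - 6) ≡ 1/4 mod 11. 4⁻¹ ≡ 3 (mod 11), so λ ≡ 3.
  x = λ² - 6 - 10 = 9 - 16 ≡ 4; y = λ·(6 - 4) - 8 ≡ 9. → (4, 9)
5G: (4, 9) + (10, 9). λ = (9 - 9)/(10 - 4) ≡ 0/6 mod 11. 6⁻¹ ≡ 2 (mod 11), so λ ≡ 0.
  x = λ² - 4 - 10 = 0 - 14 ≡ 8; y = λ·(4 - 8) - 9 ≡ 2. → (8, 2)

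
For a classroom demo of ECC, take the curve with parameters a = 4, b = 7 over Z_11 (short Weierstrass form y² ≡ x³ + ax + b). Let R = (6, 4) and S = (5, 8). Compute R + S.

(6, 4) + (5, 8). λ = (8 - 4)/(5 - 6) ≡ 4/10 mod 11. 10⁻¹ ≡ 10 (mod 11) since 10·10 = 100 ≡ 1, so λ ≡ 7.
  x = λ² - 6 - 5 = 49 - 11 ≡ 5; y = λ·(6 - 5) - 4 ≡ 3. → (5, 3)

(5, 3)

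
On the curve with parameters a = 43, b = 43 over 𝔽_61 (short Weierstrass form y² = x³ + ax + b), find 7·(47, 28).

Write P = (47, 28).
Repeated addition: build up to 7P.
2P: tangent at (47, 28): λ = (3·47² + 43)/(2·28) ≡ 21/56. 56⁻¹ ≡ 12 (mod 61) since 56·12 = 672 ≡ 1, so λ ≡ 21·12 ≡ 8.
  x = λ² - 47 - 47 = 64 - 94 ≡ 31; y = λ·(47 - 31) - 28 ≡ 39. → (31, 39)
3P: (31, 39) + (47, 28). λ = (28 - 39)/(47 - 31) ≡ 50/16 mod 61. 16⁻¹ ≡ 42 (mod 61), so λ ≡ 26.
  x = λ² - 31 - 47 = 676 - 78 ≡ 49; y = λ·(31 - 49) - 39 ≡ 42. → (49, 42)
4P: (49, 42) + (47, 28). λ = (28 - 42)/(47 - 49) ≡ 47/59 mod 61. 59⁻¹ ≡ 30 (mod 61) since 59·30 = 1770 ≡ 1, so λ ≡ 7.
  x = λ² - 49 - 47 = 49 - 96 ≡ 14; y = λ·(49 - 14) - 42 ≡ 20. → (14, 20)
5P: (14, 20) + (47, 28). λ = (28 - 20)/(47 - 14) ≡ 8/33 mod 61. 33⁻¹ ≡ 37 (mod 61) since 33·37 = 1221 ≡ 1, so λ ≡ 52.
  x = λ² - 14 - 47 = 2704 - 61 ≡ 20; y = λ·(14 - 20) - 20 ≡ 34. → (20, 34)
6P: (20, 34) + (47, 28). λ = (28 - 34)/(47 - 20) ≡ 55/27 mod 61. 27⁻¹ ≡ 52 (mod 61), so λ ≡ 54.
  x = λ² - 20 - 47 = 2916 - 67 ≡ 43; y = λ·(20 - 43) - 34 ≡ 5. → (43, 5)
7P: (43, 5) + (47, 28). λ = (28 - 5)/(47 - 43) ≡ 23/4 mod 61. 4⁻¹ ≡ 46 (mod 61) since 4·46 = 184 ≡ 1, so λ ≡ 21.
  x = λ² - 43 - 47 = 441 - 90 ≡ 46; y = λ·(43 - 46) - 5 ≡ 54. → (46, 54)

(46, 54)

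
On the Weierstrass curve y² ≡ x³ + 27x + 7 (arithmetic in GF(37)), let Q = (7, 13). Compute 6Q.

(21, 17)

Double-and-add on 6 = (110)₂. Start with Q = (7, 13) for the leading 1-bit.
double: tangent at (7, 13): λ = (3·7² + 27)/(2·13) ≡ 26/26. 26⁻¹ ≡ 10 (mod 37) since 26·10 = 260 ≡ 1, so λ ≡ 26·10 ≡ 1.
  x = λ² - 7 - 7 = 1 - 14 ≡ 24; y = λ·(7 - 24) - 13 ≡ 7. → (24, 7)
add Q: (24, 7) + (7, 13). λ = (13 - 7)/(7 - 24) ≡ 6/20 mod 37. 20⁻¹ ≡ 13 (mod 37), so λ ≡ 4.
  x = λ² - 24 - 7 = 16 - 31 ≡ 22; y = λ·(24 - 22) - 7 ≡ 1. → (22, 1)
double: tangent at (22, 1): λ = (3·22² + 27)/(2·1) ≡ 36/2. 2⁻¹ ≡ 19 (mod 37), so λ ≡ 36·19 ≡ 18.
  x = λ² - 22 - 22 = 324 - 44 ≡ 21; y = λ·(22 - 21) - 1 ≡ 17. → (21, 17)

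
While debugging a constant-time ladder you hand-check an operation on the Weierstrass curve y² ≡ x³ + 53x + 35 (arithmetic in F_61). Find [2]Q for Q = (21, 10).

tangent at (21, 10): λ = (3·21² + 53)/(2·10) ≡ 34/20. 20⁻¹ ≡ 58 (mod 61), so λ ≡ 34·58 ≡ 20.
  x = λ² - 21 - 21 = 400 - 42 ≡ 53; y = λ·(21 - 53) - 10 ≡ 21. → (53, 21)

(53, 21)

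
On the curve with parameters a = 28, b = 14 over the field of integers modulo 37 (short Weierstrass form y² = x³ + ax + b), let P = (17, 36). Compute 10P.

Double-and-add on 10 = (1010)₂. Start with P = (17, 36) for the leading 1-bit.
double: tangent at (17, 36): λ = (3·17² + 28)/(2·36) ≡ 7/35. 35⁻¹ ≡ 18 (mod 37), so λ ≡ 7·18 ≡ 15.
  x = λ² - 17 - 17 = 225 - 34 ≡ 6; y = λ·(17 - 6) - 36 ≡ 18. → (6, 18)
double: tangent at (6, 18): λ = (3·6² + 28)/(2·18) ≡ 25/36. 36⁻¹ ≡ 36 (mod 37), so λ ≡ 25·36 ≡ 12.
  x = λ² - 6 - 6 = 144 - 12 ≡ 21; y = λ·(6 - 21) - 18 ≡ 24. → (21, 24)
add P: (21, 24) + (17, 36). λ = (36 - 24)/(17 - 21) ≡ 12/33 mod 37. 33⁻¹ ≡ 9 (mod 37) since 33·9 = 297 ≡ 1, so λ ≡ 34.
  x = λ² - 21 - 17 = 1156 - 38 ≡ 8; y = λ·(21 - 8) - 24 ≡ 11. → (8, 11)
double: tangent at (8, 11): λ = (3·8² + 28)/(2·11) ≡ 35/22. 22⁻¹ ≡ 32 (mod 37) since 22·32 = 704 ≡ 1, so λ ≡ 35·32 ≡ 10.
  x = λ² - 8 - 8 = 100 - 16 ≡ 10; y = λ·(8 - 10) - 11 ≡ 6. → (10, 6)

(10, 6)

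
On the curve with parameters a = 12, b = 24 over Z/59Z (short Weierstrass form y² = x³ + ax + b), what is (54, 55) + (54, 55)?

(37, 33)

tangent at (54, 55): λ = (3·54² + 12)/(2·55) ≡ 28/51. 51⁻¹ ≡ 22 (mod 59), so λ ≡ 28·22 ≡ 26.
  x = λ² - 54 - 54 = 676 - 108 ≡ 37; y = λ·(54 - 37) - 55 ≡ 33. → (37, 33)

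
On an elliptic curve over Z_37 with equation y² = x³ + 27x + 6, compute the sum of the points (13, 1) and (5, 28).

(13, 1) + (5, 28). λ = (28 - 1)/(5 - 13) ≡ 27/29 mod 37. 29⁻¹ ≡ 23 (mod 37), so λ ≡ 29.
  x = λ² - 13 - 5 = 841 - 18 ≡ 9; y = λ·(13 - 9) - 1 ≡ 4. → (9, 4)

(9, 4)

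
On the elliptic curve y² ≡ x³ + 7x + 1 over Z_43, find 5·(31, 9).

(20, 33)

Write Q = (31, 9).
Repeated addition: build up to 5Q.
2Q: tangent at (31, 9): λ = (3·31² + 7)/(2·9) ≡ 9/18. 18⁻¹ ≡ 12 (mod 43), so λ ≡ 9·12 ≡ 22.
  x = λ² - 31 - 31 = 484 - 62 ≡ 35; y = λ·(31 - 35) - 9 ≡ 32. → (35, 32)
3Q: (35, 32) + (31, 9). λ = (9 - 32)/(31 - 35) ≡ 20/39 mod 43. 39⁻¹ ≡ 32 (mod 43) since 39·32 = 1248 ≡ 1, so λ ≡ 38.
  x = λ² - 35 - 31 = 1444 - 66 ≡ 2; y = λ·(35 - 2) - 32 ≡ 18. → (2, 18)
4Q: (2, 18) + (31, 9). λ = (9 - 18)/(31 - 2) ≡ 34/29 mod 43. 29⁻¹ ≡ 3 (mod 43) since 29·3 = 87 ≡ 1, so λ ≡ 16.
  x = λ² - 2 - 31 = 256 - 33 ≡ 8; y = λ·(2 - 8) - 18 ≡ 15. → (8, 15)
5Q: (8, 15) + (31, 9). λ = (9 - 15)/(31 - 8) ≡ 37/23 mod 43. 23⁻¹ ≡ 15 (mod 43) since 23·15 = 345 ≡ 1, so λ ≡ 39.
  x = λ² - 8 - 31 = 1521 - 39 ≡ 20; y = λ·(8 - 20) - 15 ≡ 33. → (20, 33)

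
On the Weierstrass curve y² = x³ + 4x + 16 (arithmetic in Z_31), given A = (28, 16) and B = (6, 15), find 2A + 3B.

First 2A:
Repeated addition: build up to 2A.
2A: tangent at (28, 16): λ = (3·28² + 4)/(2·16) ≡ 0/1. 1⁻¹ ≡ 1 (mod 31) since 1·1 = 1 ≡ 1, so λ ≡ 0·1 ≡ 0.
  x = λ² - 28 - 28 = 0 - 56 ≡ 6; y = λ·(28 - 6) - 16 ≡ 15. → (6, 15)
2A = (6, 15).
Next 3B:
Repeated addition: build up to 3B.
2B: tangent at (6, 15): λ = (3·6² + 4)/(2·15) ≡ 19/30. 30⁻¹ ≡ 30 (mod 31), so λ ≡ 19·30 ≡ 12.
  x = λ² - 6 - 6 = 144 - 12 ≡ 8; y = λ·(6 - 8) - 15 ≡ 23. → (8, 23)
3B: (8, 23) + (6, 15). λ = (15 - 23)/(6 - 8) ≡ 23/29 mod 31. 29⁻¹ ≡ 15 (mod 31) since 29·15 = 435 ≡ 1, so λ ≡ 4.
  x = λ² - 8 - 6 = 16 - 14 ≡ 2; y = λ·(8 - 2) - 23 ≡ 1. → (2, 1)
3B = (2, 1).
Finally 2A + 3B:
(6, 15) + (2, 1). λ = (1 - 15)/(2 - 6) ≡ 17/27 mod 31. 27⁻¹ ≡ 23 (mod 31), so λ ≡ 19.
  x = λ² - 6 - 2 = 361 - 8 ≡ 12; y = λ·(6 - 12) - 15 ≡ 26. → (12, 26)

(12, 26)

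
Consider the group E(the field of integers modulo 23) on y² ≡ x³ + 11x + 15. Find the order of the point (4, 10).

2P: tangent at (4, 10): λ = (3·4² + 11)/(2·10) ≡ 13/20. 20⁻¹ ≡ 15 (mod 23), so λ ≡ 13·15 ≡ 11.
  x = λ² - 4 - 4 = 121 - 8 ≡ 21; y = λ·(4 - 21) - 10 ≡ 10. → (21, 10)
3P: (21, 10) + (4, 10). λ = (10 - 10)/(4 - 21) ≡ 0/6 mod 23. 6⁻¹ ≡ 4 (mod 23), so λ ≡ 0.
  x = λ² - 21 - 4 = 0 - 25 ≡ 21; y = λ·(21 - 21) - 10 ≡ 13. → (21, 13)
4P: (21, 13) + (4, 10). λ = (10 - 13)/(4 - 21) ≡ 20/6 mod 23. 6⁻¹ ≡ 4 (mod 23) since 6·4 = 24 ≡ 1, so λ ≡ 11.
  x = λ² - 21 - 4 = 121 - 25 ≡ 4; y = λ·(21 - 4) - 13 ≡ 13. → (4, 13)
5P: (4, 13) + (4, 10): same x and y₁ ≡ -y₂, so the sum is ∞.
5P = ∞, so the order is 5.

5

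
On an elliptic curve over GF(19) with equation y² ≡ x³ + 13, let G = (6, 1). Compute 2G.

tangent at (6, 1): λ = (3·6² + 0)/(2·1) ≡ 13/2. 2⁻¹ ≡ 10 (mod 19), so λ ≡ 13·10 ≡ 16.
  x = λ² - 6 - 6 = 256 - 12 ≡ 16; y = λ·(6 - 16) - 1 ≡ 10. → (16, 10)

(16, 10)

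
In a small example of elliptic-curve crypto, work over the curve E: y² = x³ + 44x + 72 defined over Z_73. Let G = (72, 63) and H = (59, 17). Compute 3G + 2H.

First 3G:
Repeated addition: build up to 3G.
2G: tangent at (72, 63): λ = (3·72² + 44)/(2·63) ≡ 47/53. 53⁻¹ ≡ 62 (mod 73), so λ ≡ 47·62 ≡ 67.
  x = λ² - 72 - 72 = 4489 - 144 ≡ 38; y = λ·(72 - 38) - 63 ≡ 25. → (38, 25)
3G: (38, 25) + (72, 63). λ = (63 - 25)/(72 - 38) ≡ 38/34 mod 73. 34⁻¹ ≡ 58 (mod 73), so λ ≡ 14.
  x = λ² - 38 - 72 = 196 - 110 ≡ 13; y = λ·(38 - 13) - 25 ≡ 33. → (13, 33)
3G = (13, 33).
Next 2H:
Repeated addition: build up to 2H.
2H: tangent at (59, 17): λ = (3·59² + 44)/(2·17) ≡ 48/34. 34⁻¹ ≡ 58 (mod 73), so λ ≡ 48·58 ≡ 10.
  x = λ² - 59 - 59 = 100 - 118 ≡ 55; y = λ·(59 - 55) - 17 ≡ 23. → (55, 23)
2H = (55, 23).
Finally 3G + 2H:
(13, 33) + (55, 23). λ = (23 - 33)/(55 - 13) ≡ 63/42 mod 73. 42⁻¹ ≡ 40 (mod 73), so λ ≡ 38.
  x = λ² - 13 - 55 = 1444 - 68 ≡ 62; y = λ·(13 - 62) - 33 ≡ 3. → (62, 3)

(62, 3)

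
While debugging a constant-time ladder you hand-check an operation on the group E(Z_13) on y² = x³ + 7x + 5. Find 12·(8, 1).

O

Write G = (8, 1).
Repeated addition: build up to 12G.
2G: tangent at (8, 1): λ = (3·8² + 7)/(2·1) ≡ 4/2. 2⁻¹ ≡ 7 (mod 13), so λ ≡ 4·7 ≡ 2.
  x = λ² - 8 - 8 = 4 - 16 ≡ 1; y = λ·(8 - 1) - 1 ≡ 0. → (1, 0)
3G: (1, 0) + (8, 1). λ = (1 - 0)/(8 - 1) ≡ 1/7 mod 13. 7⁻¹ ≡ 2 (mod 13) since 7·2 = 14 ≡ 1, so λ ≡ 2.
  x = λ² - 1 - 8 = 4 - 9 ≡ 8; y = λ·(1 - 8) - 0 ≡ 12. → (8, 12)
4G: (8, 12) + (8, 1): same x and y₁ ≡ -y₂, so the sum is 𝒪.
5G: 𝒪 + (8, 1) = (8, 1) (identity).
6G: tangent at (8, 1): λ = (3·8² + 7)/(2·1) ≡ 4/2. 2⁻¹ ≡ 7 (mod 13) since 2·7 = 14 ≡ 1, so λ ≡ 4·7 ≡ 2.
  x = λ² - 8 - 8 = 4 - 16 ≡ 1; y = λ·(8 - 1) - 1 ≡ 0. → (1, 0)
7G: (1, 0) + (8, 1). λ = (1 - 0)/(8 - 1) ≡ 1/7 mod 13. 7⁻¹ ≡ 2 (mod 13) since 7·2 = 14 ≡ 1, so λ ≡ 2.
  x = λ² - 1 - 8 = 4 - 9 ≡ 8; y = λ·(1 - 8) - 0 ≡ 12. → (8, 12)
8G: (8, 12) + (8, 1): same x and y₁ ≡ -y₂, so the sum is 𝒪.
9G: 𝒪 + (8, 1) = (8, 1) (identity).
10G: tangent at (8, 1): λ = (3·8² + 7)/(2·1) ≡ 4/2. 2⁻¹ ≡ 7 (mod 13) since 2·7 = 14 ≡ 1, so λ ≡ 4·7 ≡ 2.
  x = λ² - 8 - 8 = 4 - 16 ≡ 1; y = λ·(8 - 1) - 1 ≡ 0. → (1, 0)
11G: (1, 0) + (8, 1). λ = (1 - 0)/(8 - 1) ≡ 1/7 mod 13. 7⁻¹ ≡ 2 (mod 13) since 7·2 = 14 ≡ 1, so λ ≡ 2.
  x = λ² - 1 - 8 = 4 - 9 ≡ 8; y = λ·(1 - 8) - 0 ≡ 12. → (8, 12)
12G: (8, 12) + (8, 1): same x and y₁ ≡ -y₂, so the sum is 𝒪.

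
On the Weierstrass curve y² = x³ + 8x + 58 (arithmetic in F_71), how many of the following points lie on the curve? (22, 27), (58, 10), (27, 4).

2

(22, 27): 27² ≡ 19, rhs ≡ 19 → on.
(58, 10): 10² ≡ 29, rhs ≡ 29 → on.
(27, 4): 4² ≡ 16, rhs ≡ 6 → off.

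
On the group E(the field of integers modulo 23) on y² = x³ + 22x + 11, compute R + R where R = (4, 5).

(18, 12)

tangent at (4, 5): λ = (3·4² + 22)/(2·5) ≡ 1/10. 10⁻¹ ≡ 7 (mod 23) since 10·7 = 70 ≡ 1, so λ ≡ 1·7 ≡ 7.
  x = λ² - 4 - 4 = 49 - 8 ≡ 18; y = λ·(4 - 18) - 5 ≡ 12. → (18, 12)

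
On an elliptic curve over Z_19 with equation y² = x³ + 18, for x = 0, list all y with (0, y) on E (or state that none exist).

none

x³ + 0x + 18 = 18 ≡ 18 (mod 19).
18 is a non-residue mod 19; no y exists.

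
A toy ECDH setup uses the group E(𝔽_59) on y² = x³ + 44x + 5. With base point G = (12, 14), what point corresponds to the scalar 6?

(13, 1)

Repeated addition: build up to 6G.
2G: tangent at (12, 14): λ = (3·12² + 44)/(2·14) ≡ 4/28. 28⁻¹ ≡ 19 (mod 59), so λ ≡ 4·19 ≡ 17.
  x = λ² - 12 - 12 = 289 - 24 ≡ 29; y = λ·(12 - 29) - 14 ≡ 51. → (29, 51)
3G: (29, 51) + (12, 14). λ = (14 - 51)/(12 - 29) ≡ 22/42 mod 59. 42⁻¹ ≡ 52 (mod 59), so λ ≡ 23.
  x = λ² - 29 - 12 = 529 - 41 ≡ 16; y = λ·(29 - 16) - 51 ≡ 12. → (16, 12)
4G: (16, 12) + (12, 14). λ = (14 - 12)/(12 - 16) ≡ 2/55 mod 59. 55⁻¹ ≡ 44 (mod 59), so λ ≡ 29.
  x = λ² - 16 - 12 = 841 - 28 ≡ 46; y = λ·(16 - 46) - 12 ≡ 3. → (46, 3)
5G: (46, 3) + (12, 14). λ = (14 - 3)/(12 - 46) ≡ 11/25 mod 59. 25⁻¹ ≡ 26 (mod 59), so λ ≡ 50.
  x = λ² - 46 - 12 = 2500 - 58 ≡ 23; y = λ·(46 - 23) - 3 ≡ 26. → (23, 26)
6G: (23, 26) + (12, 14). λ = (14 - 26)/(12 - 23) ≡ 47/48 mod 59. 48⁻¹ ≡ 16 (mod 59), so λ ≡ 44.
  x = λ² - 23 - 12 = 1936 - 35 ≡ 13; y = λ·(23 - 13) - 26 ≡ 1. → (13, 1)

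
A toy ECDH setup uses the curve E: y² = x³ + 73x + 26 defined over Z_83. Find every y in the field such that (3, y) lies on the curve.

x³ + 73x + 26 = 272 ≡ 23 (mod 83).
Square roots of 23 mod 83: 40 and 43 (since 40² = 1600 ≡ 23).

40, 43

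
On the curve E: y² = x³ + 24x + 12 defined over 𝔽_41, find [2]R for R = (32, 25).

tangent at (32, 25): λ = (3·32² + 24)/(2·25) ≡ 21/9. 9⁻¹ ≡ 32 (mod 41), so λ ≡ 21·32 ≡ 16.
  x = λ² - 32 - 32 = 256 - 64 ≡ 28; y = λ·(32 - 28) - 25 ≡ 39. → (28, 39)

(28, 39)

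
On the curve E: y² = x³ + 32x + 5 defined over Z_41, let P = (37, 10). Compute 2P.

(24, 1)

tangent at (37, 10): λ = (3·37² + 32)/(2·10) ≡ 39/20. 20⁻¹ ≡ 39 (mod 41) since 20·39 = 780 ≡ 1, so λ ≡ 39·39 ≡ 4.
  x = λ² - 37 - 37 = 16 - 74 ≡ 24; y = λ·(37 - 24) - 10 ≡ 1. → (24, 1)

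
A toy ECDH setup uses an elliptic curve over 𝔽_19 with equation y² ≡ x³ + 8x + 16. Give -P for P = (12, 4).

(12, 15)

-(12, 4) = (12, -4 mod 19) = (12, 15).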